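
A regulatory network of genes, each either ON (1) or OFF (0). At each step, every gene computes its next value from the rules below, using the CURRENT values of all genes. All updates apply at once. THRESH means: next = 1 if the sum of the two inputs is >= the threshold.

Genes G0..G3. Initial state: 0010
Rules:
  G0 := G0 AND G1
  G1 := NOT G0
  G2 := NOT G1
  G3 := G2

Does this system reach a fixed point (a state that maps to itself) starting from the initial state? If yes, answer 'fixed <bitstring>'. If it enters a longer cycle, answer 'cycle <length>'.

Step 0: 0010
Step 1: G0=G0&G1=0&0=0 G1=NOT G0=NOT 0=1 G2=NOT G1=NOT 0=1 G3=G2=1 -> 0111
Step 2: G0=G0&G1=0&1=0 G1=NOT G0=NOT 0=1 G2=NOT G1=NOT 1=0 G3=G2=1 -> 0101
Step 3: G0=G0&G1=0&1=0 G1=NOT G0=NOT 0=1 G2=NOT G1=NOT 1=0 G3=G2=0 -> 0100
Step 4: G0=G0&G1=0&1=0 G1=NOT G0=NOT 0=1 G2=NOT G1=NOT 1=0 G3=G2=0 -> 0100
Fixed point reached at step 3: 0100

Answer: fixed 0100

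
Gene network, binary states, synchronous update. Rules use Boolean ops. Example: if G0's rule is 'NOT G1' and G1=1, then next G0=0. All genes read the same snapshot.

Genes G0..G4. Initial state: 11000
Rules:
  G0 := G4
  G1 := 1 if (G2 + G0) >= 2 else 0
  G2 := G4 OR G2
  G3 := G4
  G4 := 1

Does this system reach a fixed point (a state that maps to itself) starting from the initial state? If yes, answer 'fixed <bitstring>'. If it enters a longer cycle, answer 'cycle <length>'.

Step 0: 11000
Step 1: G0=G4=0 G1=(0+1>=2)=0 G2=G4|G2=0|0=0 G3=G4=0 G4=1(const) -> 00001
Step 2: G0=G4=1 G1=(0+0>=2)=0 G2=G4|G2=1|0=1 G3=G4=1 G4=1(const) -> 10111
Step 3: G0=G4=1 G1=(1+1>=2)=1 G2=G4|G2=1|1=1 G3=G4=1 G4=1(const) -> 11111
Step 4: G0=G4=1 G1=(1+1>=2)=1 G2=G4|G2=1|1=1 G3=G4=1 G4=1(const) -> 11111
Fixed point reached at step 3: 11111

Answer: fixed 11111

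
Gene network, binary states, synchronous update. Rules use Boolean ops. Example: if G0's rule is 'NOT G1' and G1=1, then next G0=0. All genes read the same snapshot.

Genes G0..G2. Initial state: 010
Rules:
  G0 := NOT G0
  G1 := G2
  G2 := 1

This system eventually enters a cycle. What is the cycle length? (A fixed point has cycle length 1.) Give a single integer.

Step 0: 010
Step 1: G0=NOT G0=NOT 0=1 G1=G2=0 G2=1(const) -> 101
Step 2: G0=NOT G0=NOT 1=0 G1=G2=1 G2=1(const) -> 011
Step 3: G0=NOT G0=NOT 0=1 G1=G2=1 G2=1(const) -> 111
Step 4: G0=NOT G0=NOT 1=0 G1=G2=1 G2=1(const) -> 011
State from step 4 equals state from step 2 -> cycle length 2

Answer: 2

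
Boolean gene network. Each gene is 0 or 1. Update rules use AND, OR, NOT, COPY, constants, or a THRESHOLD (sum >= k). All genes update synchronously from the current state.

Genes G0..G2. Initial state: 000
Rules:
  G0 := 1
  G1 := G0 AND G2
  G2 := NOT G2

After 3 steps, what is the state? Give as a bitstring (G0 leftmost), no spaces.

Step 1: G0=1(const) G1=G0&G2=0&0=0 G2=NOT G2=NOT 0=1 -> 101
Step 2: G0=1(const) G1=G0&G2=1&1=1 G2=NOT G2=NOT 1=0 -> 110
Step 3: G0=1(const) G1=G0&G2=1&0=0 G2=NOT G2=NOT 0=1 -> 101

101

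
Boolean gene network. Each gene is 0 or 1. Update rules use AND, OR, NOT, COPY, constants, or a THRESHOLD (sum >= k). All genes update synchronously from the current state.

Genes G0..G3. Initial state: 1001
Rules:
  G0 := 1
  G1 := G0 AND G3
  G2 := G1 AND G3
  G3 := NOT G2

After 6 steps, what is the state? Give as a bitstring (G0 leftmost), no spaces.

Step 1: G0=1(const) G1=G0&G3=1&1=1 G2=G1&G3=0&1=0 G3=NOT G2=NOT 0=1 -> 1101
Step 2: G0=1(const) G1=G0&G3=1&1=1 G2=G1&G3=1&1=1 G3=NOT G2=NOT 0=1 -> 1111
Step 3: G0=1(const) G1=G0&G3=1&1=1 G2=G1&G3=1&1=1 G3=NOT G2=NOT 1=0 -> 1110
Step 4: G0=1(const) G1=G0&G3=1&0=0 G2=G1&G3=1&0=0 G3=NOT G2=NOT 1=0 -> 1000
Step 5: G0=1(const) G1=G0&G3=1&0=0 G2=G1&G3=0&0=0 G3=NOT G2=NOT 0=1 -> 1001
Step 6: G0=1(const) G1=G0&G3=1&1=1 G2=G1&G3=0&1=0 G3=NOT G2=NOT 0=1 -> 1101

1101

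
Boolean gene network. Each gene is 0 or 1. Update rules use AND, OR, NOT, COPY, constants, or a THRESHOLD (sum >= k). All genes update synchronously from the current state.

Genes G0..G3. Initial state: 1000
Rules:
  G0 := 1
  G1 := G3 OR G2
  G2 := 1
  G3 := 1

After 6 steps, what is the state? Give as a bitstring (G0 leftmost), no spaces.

Step 1: G0=1(const) G1=G3|G2=0|0=0 G2=1(const) G3=1(const) -> 1011
Step 2: G0=1(const) G1=G3|G2=1|1=1 G2=1(const) G3=1(const) -> 1111
Step 3: G0=1(const) G1=G3|G2=1|1=1 G2=1(const) G3=1(const) -> 1111
Step 4: G0=1(const) G1=G3|G2=1|1=1 G2=1(const) G3=1(const) -> 1111
Step 5: G0=1(const) G1=G3|G2=1|1=1 G2=1(const) G3=1(const) -> 1111
Step 6: G0=1(const) G1=G3|G2=1|1=1 G2=1(const) G3=1(const) -> 1111

1111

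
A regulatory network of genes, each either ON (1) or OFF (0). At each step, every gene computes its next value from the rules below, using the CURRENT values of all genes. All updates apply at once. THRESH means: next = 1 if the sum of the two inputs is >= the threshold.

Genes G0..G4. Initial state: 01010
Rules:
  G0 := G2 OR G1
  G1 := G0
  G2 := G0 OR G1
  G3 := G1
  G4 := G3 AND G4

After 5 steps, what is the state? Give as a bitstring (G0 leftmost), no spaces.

Step 1: G0=G2|G1=0|1=1 G1=G0=0 G2=G0|G1=0|1=1 G3=G1=1 G4=G3&G4=1&0=0 -> 10110
Step 2: G0=G2|G1=1|0=1 G1=G0=1 G2=G0|G1=1|0=1 G3=G1=0 G4=G3&G4=1&0=0 -> 11100
Step 3: G0=G2|G1=1|1=1 G1=G0=1 G2=G0|G1=1|1=1 G3=G1=1 G4=G3&G4=0&0=0 -> 11110
Step 4: G0=G2|G1=1|1=1 G1=G0=1 G2=G0|G1=1|1=1 G3=G1=1 G4=G3&G4=1&0=0 -> 11110
Step 5: G0=G2|G1=1|1=1 G1=G0=1 G2=G0|G1=1|1=1 G3=G1=1 G4=G3&G4=1&0=0 -> 11110

11110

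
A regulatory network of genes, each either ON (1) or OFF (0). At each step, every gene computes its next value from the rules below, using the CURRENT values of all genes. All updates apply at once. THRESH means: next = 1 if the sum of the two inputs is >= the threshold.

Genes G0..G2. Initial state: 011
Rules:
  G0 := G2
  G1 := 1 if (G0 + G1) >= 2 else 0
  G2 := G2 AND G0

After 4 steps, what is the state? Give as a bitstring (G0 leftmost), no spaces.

Step 1: G0=G2=1 G1=(0+1>=2)=0 G2=G2&G0=1&0=0 -> 100
Step 2: G0=G2=0 G1=(1+0>=2)=0 G2=G2&G0=0&1=0 -> 000
Step 3: G0=G2=0 G1=(0+0>=2)=0 G2=G2&G0=0&0=0 -> 000
Step 4: G0=G2=0 G1=(0+0>=2)=0 G2=G2&G0=0&0=0 -> 000

000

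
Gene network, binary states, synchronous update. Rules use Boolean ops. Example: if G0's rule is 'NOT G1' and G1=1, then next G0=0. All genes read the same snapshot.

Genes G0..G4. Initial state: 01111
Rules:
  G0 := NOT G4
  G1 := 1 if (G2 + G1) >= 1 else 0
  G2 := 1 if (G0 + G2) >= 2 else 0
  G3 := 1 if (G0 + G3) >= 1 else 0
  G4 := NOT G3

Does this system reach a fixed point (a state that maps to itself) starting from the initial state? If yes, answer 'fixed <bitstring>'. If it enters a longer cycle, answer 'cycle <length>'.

Answer: fixed 11010

Derivation:
Step 0: 01111
Step 1: G0=NOT G4=NOT 1=0 G1=(1+1>=1)=1 G2=(0+1>=2)=0 G3=(0+1>=1)=1 G4=NOT G3=NOT 1=0 -> 01010
Step 2: G0=NOT G4=NOT 0=1 G1=(0+1>=1)=1 G2=(0+0>=2)=0 G3=(0+1>=1)=1 G4=NOT G3=NOT 1=0 -> 11010
Step 3: G0=NOT G4=NOT 0=1 G1=(0+1>=1)=1 G2=(1+0>=2)=0 G3=(1+1>=1)=1 G4=NOT G3=NOT 1=0 -> 11010
Fixed point reached at step 2: 11010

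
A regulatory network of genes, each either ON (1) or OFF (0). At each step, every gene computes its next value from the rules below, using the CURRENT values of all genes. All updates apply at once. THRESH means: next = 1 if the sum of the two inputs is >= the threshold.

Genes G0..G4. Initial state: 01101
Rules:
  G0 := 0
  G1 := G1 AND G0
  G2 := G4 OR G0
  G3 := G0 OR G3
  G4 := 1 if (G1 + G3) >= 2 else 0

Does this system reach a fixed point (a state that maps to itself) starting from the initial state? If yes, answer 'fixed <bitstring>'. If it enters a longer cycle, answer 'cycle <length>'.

Step 0: 01101
Step 1: G0=0(const) G1=G1&G0=1&0=0 G2=G4|G0=1|0=1 G3=G0|G3=0|0=0 G4=(1+0>=2)=0 -> 00100
Step 2: G0=0(const) G1=G1&G0=0&0=0 G2=G4|G0=0|0=0 G3=G0|G3=0|0=0 G4=(0+0>=2)=0 -> 00000
Step 3: G0=0(const) G1=G1&G0=0&0=0 G2=G4|G0=0|0=0 G3=G0|G3=0|0=0 G4=(0+0>=2)=0 -> 00000
Fixed point reached at step 2: 00000

Answer: fixed 00000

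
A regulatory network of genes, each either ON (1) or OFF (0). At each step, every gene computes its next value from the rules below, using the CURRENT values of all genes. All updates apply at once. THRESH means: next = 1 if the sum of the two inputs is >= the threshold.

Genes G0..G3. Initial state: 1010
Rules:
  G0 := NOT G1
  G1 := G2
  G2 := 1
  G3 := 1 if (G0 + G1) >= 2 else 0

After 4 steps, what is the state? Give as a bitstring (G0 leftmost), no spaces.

Step 1: G0=NOT G1=NOT 0=1 G1=G2=1 G2=1(const) G3=(1+0>=2)=0 -> 1110
Step 2: G0=NOT G1=NOT 1=0 G1=G2=1 G2=1(const) G3=(1+1>=2)=1 -> 0111
Step 3: G0=NOT G1=NOT 1=0 G1=G2=1 G2=1(const) G3=(0+1>=2)=0 -> 0110
Step 4: G0=NOT G1=NOT 1=0 G1=G2=1 G2=1(const) G3=(0+1>=2)=0 -> 0110

0110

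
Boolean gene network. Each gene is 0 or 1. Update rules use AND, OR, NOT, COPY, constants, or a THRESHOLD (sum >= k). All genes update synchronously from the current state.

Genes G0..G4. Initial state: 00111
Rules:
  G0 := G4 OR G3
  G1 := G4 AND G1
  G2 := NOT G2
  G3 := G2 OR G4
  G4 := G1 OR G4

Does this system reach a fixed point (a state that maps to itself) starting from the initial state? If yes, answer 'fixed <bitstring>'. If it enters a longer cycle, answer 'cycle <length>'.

Step 0: 00111
Step 1: G0=G4|G3=1|1=1 G1=G4&G1=1&0=0 G2=NOT G2=NOT 1=0 G3=G2|G4=1|1=1 G4=G1|G4=0|1=1 -> 10011
Step 2: G0=G4|G3=1|1=1 G1=G4&G1=1&0=0 G2=NOT G2=NOT 0=1 G3=G2|G4=0|1=1 G4=G1|G4=0|1=1 -> 10111
Step 3: G0=G4|G3=1|1=1 G1=G4&G1=1&0=0 G2=NOT G2=NOT 1=0 G3=G2|G4=1|1=1 G4=G1|G4=0|1=1 -> 10011
Cycle of length 2 starting at step 1 -> no fixed point

Answer: cycle 2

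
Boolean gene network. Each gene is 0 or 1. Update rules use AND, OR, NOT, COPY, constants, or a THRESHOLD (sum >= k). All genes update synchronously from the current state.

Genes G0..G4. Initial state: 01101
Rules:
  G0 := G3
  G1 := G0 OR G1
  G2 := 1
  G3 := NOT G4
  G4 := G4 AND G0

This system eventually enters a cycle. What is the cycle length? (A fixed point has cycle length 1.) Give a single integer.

Step 0: 01101
Step 1: G0=G3=0 G1=G0|G1=0|1=1 G2=1(const) G3=NOT G4=NOT 1=0 G4=G4&G0=1&0=0 -> 01100
Step 2: G0=G3=0 G1=G0|G1=0|1=1 G2=1(const) G3=NOT G4=NOT 0=1 G4=G4&G0=0&0=0 -> 01110
Step 3: G0=G3=1 G1=G0|G1=0|1=1 G2=1(const) G3=NOT G4=NOT 0=1 G4=G4&G0=0&0=0 -> 11110
Step 4: G0=G3=1 G1=G0|G1=1|1=1 G2=1(const) G3=NOT G4=NOT 0=1 G4=G4&G0=0&1=0 -> 11110
State from step 4 equals state from step 3 -> cycle length 1

Answer: 1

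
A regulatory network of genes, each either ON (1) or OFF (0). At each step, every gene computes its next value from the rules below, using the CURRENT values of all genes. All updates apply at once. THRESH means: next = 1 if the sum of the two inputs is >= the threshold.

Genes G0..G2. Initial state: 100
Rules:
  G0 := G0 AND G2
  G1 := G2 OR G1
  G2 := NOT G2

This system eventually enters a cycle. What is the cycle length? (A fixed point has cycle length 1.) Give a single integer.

Step 0: 100
Step 1: G0=G0&G2=1&0=0 G1=G2|G1=0|0=0 G2=NOT G2=NOT 0=1 -> 001
Step 2: G0=G0&G2=0&1=0 G1=G2|G1=1|0=1 G2=NOT G2=NOT 1=0 -> 010
Step 3: G0=G0&G2=0&0=0 G1=G2|G1=0|1=1 G2=NOT G2=NOT 0=1 -> 011
Step 4: G0=G0&G2=0&1=0 G1=G2|G1=1|1=1 G2=NOT G2=NOT 1=0 -> 010
State from step 4 equals state from step 2 -> cycle length 2

Answer: 2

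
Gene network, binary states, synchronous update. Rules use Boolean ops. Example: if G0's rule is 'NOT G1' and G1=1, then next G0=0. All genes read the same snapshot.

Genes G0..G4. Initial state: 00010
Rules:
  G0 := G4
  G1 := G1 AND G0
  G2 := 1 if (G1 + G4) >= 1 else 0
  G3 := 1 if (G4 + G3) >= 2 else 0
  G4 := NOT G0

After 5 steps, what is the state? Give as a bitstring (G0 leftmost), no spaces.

Step 1: G0=G4=0 G1=G1&G0=0&0=0 G2=(0+0>=1)=0 G3=(0+1>=2)=0 G4=NOT G0=NOT 0=1 -> 00001
Step 2: G0=G4=1 G1=G1&G0=0&0=0 G2=(0+1>=1)=1 G3=(1+0>=2)=0 G4=NOT G0=NOT 0=1 -> 10101
Step 3: G0=G4=1 G1=G1&G0=0&1=0 G2=(0+1>=1)=1 G3=(1+0>=2)=0 G4=NOT G0=NOT 1=0 -> 10100
Step 4: G0=G4=0 G1=G1&G0=0&1=0 G2=(0+0>=1)=0 G3=(0+0>=2)=0 G4=NOT G0=NOT 1=0 -> 00000
Step 5: G0=G4=0 G1=G1&G0=0&0=0 G2=(0+0>=1)=0 G3=(0+0>=2)=0 G4=NOT G0=NOT 0=1 -> 00001

00001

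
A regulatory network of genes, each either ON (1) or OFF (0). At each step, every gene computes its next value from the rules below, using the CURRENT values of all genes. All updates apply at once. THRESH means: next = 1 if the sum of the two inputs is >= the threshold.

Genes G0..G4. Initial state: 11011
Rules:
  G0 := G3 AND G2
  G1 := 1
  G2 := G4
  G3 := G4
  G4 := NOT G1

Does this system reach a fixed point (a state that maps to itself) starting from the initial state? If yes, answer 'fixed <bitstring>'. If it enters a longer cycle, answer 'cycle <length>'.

Answer: fixed 01000

Derivation:
Step 0: 11011
Step 1: G0=G3&G2=1&0=0 G1=1(const) G2=G4=1 G3=G4=1 G4=NOT G1=NOT 1=0 -> 01110
Step 2: G0=G3&G2=1&1=1 G1=1(const) G2=G4=0 G3=G4=0 G4=NOT G1=NOT 1=0 -> 11000
Step 3: G0=G3&G2=0&0=0 G1=1(const) G2=G4=0 G3=G4=0 G4=NOT G1=NOT 1=0 -> 01000
Step 4: G0=G3&G2=0&0=0 G1=1(const) G2=G4=0 G3=G4=0 G4=NOT G1=NOT 1=0 -> 01000
Fixed point reached at step 3: 01000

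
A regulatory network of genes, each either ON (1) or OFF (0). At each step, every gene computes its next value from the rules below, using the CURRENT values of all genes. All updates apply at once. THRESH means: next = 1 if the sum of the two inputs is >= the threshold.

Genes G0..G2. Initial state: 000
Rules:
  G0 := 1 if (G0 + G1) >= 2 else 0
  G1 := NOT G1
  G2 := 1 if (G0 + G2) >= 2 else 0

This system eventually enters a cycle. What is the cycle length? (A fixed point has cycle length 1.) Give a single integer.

Step 0: 000
Step 1: G0=(0+0>=2)=0 G1=NOT G1=NOT 0=1 G2=(0+0>=2)=0 -> 010
Step 2: G0=(0+1>=2)=0 G1=NOT G1=NOT 1=0 G2=(0+0>=2)=0 -> 000
State from step 2 equals state from step 0 -> cycle length 2

Answer: 2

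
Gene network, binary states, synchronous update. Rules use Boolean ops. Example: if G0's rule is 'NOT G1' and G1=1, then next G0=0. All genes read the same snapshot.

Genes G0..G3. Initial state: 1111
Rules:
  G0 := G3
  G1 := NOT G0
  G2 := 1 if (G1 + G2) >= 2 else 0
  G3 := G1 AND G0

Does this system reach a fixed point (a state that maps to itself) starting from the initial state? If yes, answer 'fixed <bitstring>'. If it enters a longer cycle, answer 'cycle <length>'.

Answer: fixed 0100

Derivation:
Step 0: 1111
Step 1: G0=G3=1 G1=NOT G0=NOT 1=0 G2=(1+1>=2)=1 G3=G1&G0=1&1=1 -> 1011
Step 2: G0=G3=1 G1=NOT G0=NOT 1=0 G2=(0+1>=2)=0 G3=G1&G0=0&1=0 -> 1000
Step 3: G0=G3=0 G1=NOT G0=NOT 1=0 G2=(0+0>=2)=0 G3=G1&G0=0&1=0 -> 0000
Step 4: G0=G3=0 G1=NOT G0=NOT 0=1 G2=(0+0>=2)=0 G3=G1&G0=0&0=0 -> 0100
Step 5: G0=G3=0 G1=NOT G0=NOT 0=1 G2=(1+0>=2)=0 G3=G1&G0=1&0=0 -> 0100
Fixed point reached at step 4: 0100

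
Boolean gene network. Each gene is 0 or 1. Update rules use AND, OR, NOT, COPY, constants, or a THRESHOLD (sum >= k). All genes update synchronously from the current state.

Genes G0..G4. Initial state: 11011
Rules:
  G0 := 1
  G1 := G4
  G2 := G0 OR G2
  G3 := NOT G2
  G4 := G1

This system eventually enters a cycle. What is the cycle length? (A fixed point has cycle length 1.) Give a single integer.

Step 0: 11011
Step 1: G0=1(const) G1=G4=1 G2=G0|G2=1|0=1 G3=NOT G2=NOT 0=1 G4=G1=1 -> 11111
Step 2: G0=1(const) G1=G4=1 G2=G0|G2=1|1=1 G3=NOT G2=NOT 1=0 G4=G1=1 -> 11101
Step 3: G0=1(const) G1=G4=1 G2=G0|G2=1|1=1 G3=NOT G2=NOT 1=0 G4=G1=1 -> 11101
State from step 3 equals state from step 2 -> cycle length 1

Answer: 1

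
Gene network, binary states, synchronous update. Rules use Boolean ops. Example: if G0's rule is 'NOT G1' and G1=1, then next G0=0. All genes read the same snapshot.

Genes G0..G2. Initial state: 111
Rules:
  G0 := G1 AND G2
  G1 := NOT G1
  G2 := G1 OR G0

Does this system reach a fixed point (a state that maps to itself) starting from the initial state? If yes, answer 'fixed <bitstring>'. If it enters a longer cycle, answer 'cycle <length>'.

Step 0: 111
Step 1: G0=G1&G2=1&1=1 G1=NOT G1=NOT 1=0 G2=G1|G0=1|1=1 -> 101
Step 2: G0=G1&G2=0&1=0 G1=NOT G1=NOT 0=1 G2=G1|G0=0|1=1 -> 011
Step 3: G0=G1&G2=1&1=1 G1=NOT G1=NOT 1=0 G2=G1|G0=1|0=1 -> 101
Cycle of length 2 starting at step 1 -> no fixed point

Answer: cycle 2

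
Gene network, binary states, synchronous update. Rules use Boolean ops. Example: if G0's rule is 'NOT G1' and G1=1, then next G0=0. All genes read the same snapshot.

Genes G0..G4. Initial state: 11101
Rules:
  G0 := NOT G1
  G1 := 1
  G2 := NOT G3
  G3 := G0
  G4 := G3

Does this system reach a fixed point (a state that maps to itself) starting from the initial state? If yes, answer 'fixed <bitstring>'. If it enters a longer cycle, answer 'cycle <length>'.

Answer: fixed 01100

Derivation:
Step 0: 11101
Step 1: G0=NOT G1=NOT 1=0 G1=1(const) G2=NOT G3=NOT 0=1 G3=G0=1 G4=G3=0 -> 01110
Step 2: G0=NOT G1=NOT 1=0 G1=1(const) G2=NOT G3=NOT 1=0 G3=G0=0 G4=G3=1 -> 01001
Step 3: G0=NOT G1=NOT 1=0 G1=1(const) G2=NOT G3=NOT 0=1 G3=G0=0 G4=G3=0 -> 01100
Step 4: G0=NOT G1=NOT 1=0 G1=1(const) G2=NOT G3=NOT 0=1 G3=G0=0 G4=G3=0 -> 01100
Fixed point reached at step 3: 01100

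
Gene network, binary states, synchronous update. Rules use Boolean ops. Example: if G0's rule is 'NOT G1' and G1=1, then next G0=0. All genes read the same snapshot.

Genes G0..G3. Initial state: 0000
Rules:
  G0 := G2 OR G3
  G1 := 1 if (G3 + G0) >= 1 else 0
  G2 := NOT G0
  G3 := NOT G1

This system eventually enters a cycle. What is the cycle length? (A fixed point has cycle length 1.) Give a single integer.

Step 0: 0000
Step 1: G0=G2|G3=0|0=0 G1=(0+0>=1)=0 G2=NOT G0=NOT 0=1 G3=NOT G1=NOT 0=1 -> 0011
Step 2: G0=G2|G3=1|1=1 G1=(1+0>=1)=1 G2=NOT G0=NOT 0=1 G3=NOT G1=NOT 0=1 -> 1111
Step 3: G0=G2|G3=1|1=1 G1=(1+1>=1)=1 G2=NOT G0=NOT 1=0 G3=NOT G1=NOT 1=0 -> 1100
Step 4: G0=G2|G3=0|0=0 G1=(0+1>=1)=1 G2=NOT G0=NOT 1=0 G3=NOT G1=NOT 1=0 -> 0100
Step 5: G0=G2|G3=0|0=0 G1=(0+0>=1)=0 G2=NOT G0=NOT 0=1 G3=NOT G1=NOT 1=0 -> 0010
Step 6: G0=G2|G3=1|0=1 G1=(0+0>=1)=0 G2=NOT G0=NOT 0=1 G3=NOT G1=NOT 0=1 -> 1011
Step 7: G0=G2|G3=1|1=1 G1=(1+1>=1)=1 G2=NOT G0=NOT 1=0 G3=NOT G1=NOT 0=1 -> 1101
Step 8: G0=G2|G3=0|1=1 G1=(1+1>=1)=1 G2=NOT G0=NOT 1=0 G3=NOT G1=NOT 1=0 -> 1100
State from step 8 equals state from step 3 -> cycle length 5

Answer: 5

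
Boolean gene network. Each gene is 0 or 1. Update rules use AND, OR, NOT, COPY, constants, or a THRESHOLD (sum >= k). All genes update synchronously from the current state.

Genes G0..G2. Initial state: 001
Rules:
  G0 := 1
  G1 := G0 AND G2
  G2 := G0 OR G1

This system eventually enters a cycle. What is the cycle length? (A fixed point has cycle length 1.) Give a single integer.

Answer: 1

Derivation:
Step 0: 001
Step 1: G0=1(const) G1=G0&G2=0&1=0 G2=G0|G1=0|0=0 -> 100
Step 2: G0=1(const) G1=G0&G2=1&0=0 G2=G0|G1=1|0=1 -> 101
Step 3: G0=1(const) G1=G0&G2=1&1=1 G2=G0|G1=1|0=1 -> 111
Step 4: G0=1(const) G1=G0&G2=1&1=1 G2=G0|G1=1|1=1 -> 111
State from step 4 equals state from step 3 -> cycle length 1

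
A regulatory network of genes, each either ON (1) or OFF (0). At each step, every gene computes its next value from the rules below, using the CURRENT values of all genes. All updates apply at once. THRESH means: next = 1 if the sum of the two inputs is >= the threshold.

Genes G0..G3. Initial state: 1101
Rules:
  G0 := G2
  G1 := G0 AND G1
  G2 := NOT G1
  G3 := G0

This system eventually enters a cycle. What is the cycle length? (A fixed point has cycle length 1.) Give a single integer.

Step 0: 1101
Step 1: G0=G2=0 G1=G0&G1=1&1=1 G2=NOT G1=NOT 1=0 G3=G0=1 -> 0101
Step 2: G0=G2=0 G1=G0&G1=0&1=0 G2=NOT G1=NOT 1=0 G3=G0=0 -> 0000
Step 3: G0=G2=0 G1=G0&G1=0&0=0 G2=NOT G1=NOT 0=1 G3=G0=0 -> 0010
Step 4: G0=G2=1 G1=G0&G1=0&0=0 G2=NOT G1=NOT 0=1 G3=G0=0 -> 1010
Step 5: G0=G2=1 G1=G0&G1=1&0=0 G2=NOT G1=NOT 0=1 G3=G0=1 -> 1011
Step 6: G0=G2=1 G1=G0&G1=1&0=0 G2=NOT G1=NOT 0=1 G3=G0=1 -> 1011
State from step 6 equals state from step 5 -> cycle length 1

Answer: 1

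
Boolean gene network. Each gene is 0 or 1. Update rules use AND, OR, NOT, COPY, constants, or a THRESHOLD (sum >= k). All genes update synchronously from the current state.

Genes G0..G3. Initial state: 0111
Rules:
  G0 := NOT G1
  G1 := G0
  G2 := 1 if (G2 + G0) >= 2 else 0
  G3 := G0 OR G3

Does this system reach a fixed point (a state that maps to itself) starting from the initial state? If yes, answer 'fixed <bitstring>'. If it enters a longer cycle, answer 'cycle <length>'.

Step 0: 0111
Step 1: G0=NOT G1=NOT 1=0 G1=G0=0 G2=(1+0>=2)=0 G3=G0|G3=0|1=1 -> 0001
Step 2: G0=NOT G1=NOT 0=1 G1=G0=0 G2=(0+0>=2)=0 G3=G0|G3=0|1=1 -> 1001
Step 3: G0=NOT G1=NOT 0=1 G1=G0=1 G2=(0+1>=2)=0 G3=G0|G3=1|1=1 -> 1101
Step 4: G0=NOT G1=NOT 1=0 G1=G0=1 G2=(0+1>=2)=0 G3=G0|G3=1|1=1 -> 0101
Step 5: G0=NOT G1=NOT 1=0 G1=G0=0 G2=(0+0>=2)=0 G3=G0|G3=0|1=1 -> 0001
Cycle of length 4 starting at step 1 -> no fixed point

Answer: cycle 4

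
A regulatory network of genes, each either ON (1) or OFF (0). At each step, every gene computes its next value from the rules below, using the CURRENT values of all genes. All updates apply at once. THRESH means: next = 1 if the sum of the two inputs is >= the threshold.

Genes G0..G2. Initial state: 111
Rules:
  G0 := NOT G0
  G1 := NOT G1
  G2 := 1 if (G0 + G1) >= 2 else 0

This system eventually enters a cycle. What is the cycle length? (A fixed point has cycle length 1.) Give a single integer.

Answer: 2

Derivation:
Step 0: 111
Step 1: G0=NOT G0=NOT 1=0 G1=NOT G1=NOT 1=0 G2=(1+1>=2)=1 -> 001
Step 2: G0=NOT G0=NOT 0=1 G1=NOT G1=NOT 0=1 G2=(0+0>=2)=0 -> 110
Step 3: G0=NOT G0=NOT 1=0 G1=NOT G1=NOT 1=0 G2=(1+1>=2)=1 -> 001
State from step 3 equals state from step 1 -> cycle length 2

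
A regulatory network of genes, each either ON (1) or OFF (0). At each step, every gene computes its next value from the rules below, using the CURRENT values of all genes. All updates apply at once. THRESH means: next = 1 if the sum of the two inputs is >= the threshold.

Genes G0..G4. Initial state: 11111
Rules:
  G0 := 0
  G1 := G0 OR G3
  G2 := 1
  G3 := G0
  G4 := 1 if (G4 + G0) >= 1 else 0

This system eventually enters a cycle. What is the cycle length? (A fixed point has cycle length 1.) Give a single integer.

Answer: 1

Derivation:
Step 0: 11111
Step 1: G0=0(const) G1=G0|G3=1|1=1 G2=1(const) G3=G0=1 G4=(1+1>=1)=1 -> 01111
Step 2: G0=0(const) G1=G0|G3=0|1=1 G2=1(const) G3=G0=0 G4=(1+0>=1)=1 -> 01101
Step 3: G0=0(const) G1=G0|G3=0|0=0 G2=1(const) G3=G0=0 G4=(1+0>=1)=1 -> 00101
Step 4: G0=0(const) G1=G0|G3=0|0=0 G2=1(const) G3=G0=0 G4=(1+0>=1)=1 -> 00101
State from step 4 equals state from step 3 -> cycle length 1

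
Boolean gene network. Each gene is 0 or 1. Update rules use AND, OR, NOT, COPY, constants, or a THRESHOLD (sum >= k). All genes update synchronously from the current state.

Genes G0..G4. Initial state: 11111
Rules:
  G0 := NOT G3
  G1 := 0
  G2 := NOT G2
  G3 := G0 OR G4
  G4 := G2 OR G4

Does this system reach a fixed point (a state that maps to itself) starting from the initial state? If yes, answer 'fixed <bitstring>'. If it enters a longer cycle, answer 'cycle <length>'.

Step 0: 11111
Step 1: G0=NOT G3=NOT 1=0 G1=0(const) G2=NOT G2=NOT 1=0 G3=G0|G4=1|1=1 G4=G2|G4=1|1=1 -> 00011
Step 2: G0=NOT G3=NOT 1=0 G1=0(const) G2=NOT G2=NOT 0=1 G3=G0|G4=0|1=1 G4=G2|G4=0|1=1 -> 00111
Step 3: G0=NOT G3=NOT 1=0 G1=0(const) G2=NOT G2=NOT 1=0 G3=G0|G4=0|1=1 G4=G2|G4=1|1=1 -> 00011
Cycle of length 2 starting at step 1 -> no fixed point

Answer: cycle 2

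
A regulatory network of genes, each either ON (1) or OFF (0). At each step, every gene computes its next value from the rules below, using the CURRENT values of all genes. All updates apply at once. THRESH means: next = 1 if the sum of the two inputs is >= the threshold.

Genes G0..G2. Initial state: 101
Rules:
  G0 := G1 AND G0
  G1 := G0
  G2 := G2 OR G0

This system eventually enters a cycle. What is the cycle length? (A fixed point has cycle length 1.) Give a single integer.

Step 0: 101
Step 1: G0=G1&G0=0&1=0 G1=G0=1 G2=G2|G0=1|1=1 -> 011
Step 2: G0=G1&G0=1&0=0 G1=G0=0 G2=G2|G0=1|0=1 -> 001
Step 3: G0=G1&G0=0&0=0 G1=G0=0 G2=G2|G0=1|0=1 -> 001
State from step 3 equals state from step 2 -> cycle length 1

Answer: 1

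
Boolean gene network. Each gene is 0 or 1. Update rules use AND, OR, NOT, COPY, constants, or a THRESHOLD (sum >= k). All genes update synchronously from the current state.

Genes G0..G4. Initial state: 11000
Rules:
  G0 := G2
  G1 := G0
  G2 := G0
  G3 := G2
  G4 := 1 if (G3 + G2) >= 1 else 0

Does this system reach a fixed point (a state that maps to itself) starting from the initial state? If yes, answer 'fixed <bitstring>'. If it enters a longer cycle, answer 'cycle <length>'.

Step 0: 11000
Step 1: G0=G2=0 G1=G0=1 G2=G0=1 G3=G2=0 G4=(0+0>=1)=0 -> 01100
Step 2: G0=G2=1 G1=G0=0 G2=G0=0 G3=G2=1 G4=(0+1>=1)=1 -> 10011
Step 3: G0=G2=0 G1=G0=1 G2=G0=1 G3=G2=0 G4=(1+0>=1)=1 -> 01101
Step 4: G0=G2=1 G1=G0=0 G2=G0=0 G3=G2=1 G4=(0+1>=1)=1 -> 10011
Cycle of length 2 starting at step 2 -> no fixed point

Answer: cycle 2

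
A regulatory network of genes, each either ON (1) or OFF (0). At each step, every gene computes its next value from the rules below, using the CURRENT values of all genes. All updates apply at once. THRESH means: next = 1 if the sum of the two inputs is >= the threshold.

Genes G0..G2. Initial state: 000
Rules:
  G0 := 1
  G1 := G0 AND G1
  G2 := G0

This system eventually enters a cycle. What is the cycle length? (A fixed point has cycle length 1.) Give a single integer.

Step 0: 000
Step 1: G0=1(const) G1=G0&G1=0&0=0 G2=G0=0 -> 100
Step 2: G0=1(const) G1=G0&G1=1&0=0 G2=G0=1 -> 101
Step 3: G0=1(const) G1=G0&G1=1&0=0 G2=G0=1 -> 101
State from step 3 equals state from step 2 -> cycle length 1

Answer: 1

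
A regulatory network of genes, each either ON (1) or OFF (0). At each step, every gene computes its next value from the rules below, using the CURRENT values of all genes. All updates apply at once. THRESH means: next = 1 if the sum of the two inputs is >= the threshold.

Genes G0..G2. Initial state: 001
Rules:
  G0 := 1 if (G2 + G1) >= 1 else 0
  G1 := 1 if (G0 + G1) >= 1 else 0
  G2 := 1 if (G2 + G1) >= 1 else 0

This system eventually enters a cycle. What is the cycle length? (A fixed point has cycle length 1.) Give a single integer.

Answer: 1

Derivation:
Step 0: 001
Step 1: G0=(1+0>=1)=1 G1=(0+0>=1)=0 G2=(1+0>=1)=1 -> 101
Step 2: G0=(1+0>=1)=1 G1=(1+0>=1)=1 G2=(1+0>=1)=1 -> 111
Step 3: G0=(1+1>=1)=1 G1=(1+1>=1)=1 G2=(1+1>=1)=1 -> 111
State from step 3 equals state from step 2 -> cycle length 1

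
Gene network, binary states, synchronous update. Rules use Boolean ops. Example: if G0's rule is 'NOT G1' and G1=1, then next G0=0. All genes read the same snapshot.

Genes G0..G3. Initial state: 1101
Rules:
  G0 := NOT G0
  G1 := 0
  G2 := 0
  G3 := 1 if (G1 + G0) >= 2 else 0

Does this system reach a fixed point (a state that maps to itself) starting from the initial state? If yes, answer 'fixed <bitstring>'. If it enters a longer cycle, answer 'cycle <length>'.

Answer: cycle 2

Derivation:
Step 0: 1101
Step 1: G0=NOT G0=NOT 1=0 G1=0(const) G2=0(const) G3=(1+1>=2)=1 -> 0001
Step 2: G0=NOT G0=NOT 0=1 G1=0(const) G2=0(const) G3=(0+0>=2)=0 -> 1000
Step 3: G0=NOT G0=NOT 1=0 G1=0(const) G2=0(const) G3=(0+1>=2)=0 -> 0000
Step 4: G0=NOT G0=NOT 0=1 G1=0(const) G2=0(const) G3=(0+0>=2)=0 -> 1000
Cycle of length 2 starting at step 2 -> no fixed point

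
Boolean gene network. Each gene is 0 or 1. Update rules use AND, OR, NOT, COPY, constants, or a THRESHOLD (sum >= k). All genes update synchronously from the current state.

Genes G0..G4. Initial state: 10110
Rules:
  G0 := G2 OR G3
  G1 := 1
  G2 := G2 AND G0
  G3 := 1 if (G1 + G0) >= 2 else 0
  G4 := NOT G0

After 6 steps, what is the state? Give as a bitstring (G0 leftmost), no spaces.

Step 1: G0=G2|G3=1|1=1 G1=1(const) G2=G2&G0=1&1=1 G3=(0+1>=2)=0 G4=NOT G0=NOT 1=0 -> 11100
Step 2: G0=G2|G3=1|0=1 G1=1(const) G2=G2&G0=1&1=1 G3=(1+1>=2)=1 G4=NOT G0=NOT 1=0 -> 11110
Step 3: G0=G2|G3=1|1=1 G1=1(const) G2=G2&G0=1&1=1 G3=(1+1>=2)=1 G4=NOT G0=NOT 1=0 -> 11110
Step 4: G0=G2|G3=1|1=1 G1=1(const) G2=G2&G0=1&1=1 G3=(1+1>=2)=1 G4=NOT G0=NOT 1=0 -> 11110
Step 5: G0=G2|G3=1|1=1 G1=1(const) G2=G2&G0=1&1=1 G3=(1+1>=2)=1 G4=NOT G0=NOT 1=0 -> 11110
Step 6: G0=G2|G3=1|1=1 G1=1(const) G2=G2&G0=1&1=1 G3=(1+1>=2)=1 G4=NOT G0=NOT 1=0 -> 11110

11110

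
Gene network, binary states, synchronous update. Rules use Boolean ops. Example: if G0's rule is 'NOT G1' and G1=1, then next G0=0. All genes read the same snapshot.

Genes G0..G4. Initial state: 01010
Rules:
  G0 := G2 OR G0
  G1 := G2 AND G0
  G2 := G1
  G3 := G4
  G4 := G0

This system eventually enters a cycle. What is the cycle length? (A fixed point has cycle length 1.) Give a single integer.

Step 0: 01010
Step 1: G0=G2|G0=0|0=0 G1=G2&G0=0&0=0 G2=G1=1 G3=G4=0 G4=G0=0 -> 00100
Step 2: G0=G2|G0=1|0=1 G1=G2&G0=1&0=0 G2=G1=0 G3=G4=0 G4=G0=0 -> 10000
Step 3: G0=G2|G0=0|1=1 G1=G2&G0=0&1=0 G2=G1=0 G3=G4=0 G4=G0=1 -> 10001
Step 4: G0=G2|G0=0|1=1 G1=G2&G0=0&1=0 G2=G1=0 G3=G4=1 G4=G0=1 -> 10011
Step 5: G0=G2|G0=0|1=1 G1=G2&G0=0&1=0 G2=G1=0 G3=G4=1 G4=G0=1 -> 10011
State from step 5 equals state from step 4 -> cycle length 1

Answer: 1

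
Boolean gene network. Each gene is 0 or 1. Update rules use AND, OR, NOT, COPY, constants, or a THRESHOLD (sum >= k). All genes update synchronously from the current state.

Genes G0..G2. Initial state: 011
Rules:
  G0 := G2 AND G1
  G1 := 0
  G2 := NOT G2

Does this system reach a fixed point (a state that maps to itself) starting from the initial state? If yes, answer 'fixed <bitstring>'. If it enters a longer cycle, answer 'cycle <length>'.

Step 0: 011
Step 1: G0=G2&G1=1&1=1 G1=0(const) G2=NOT G2=NOT 1=0 -> 100
Step 2: G0=G2&G1=0&0=0 G1=0(const) G2=NOT G2=NOT 0=1 -> 001
Step 3: G0=G2&G1=1&0=0 G1=0(const) G2=NOT G2=NOT 1=0 -> 000
Step 4: G0=G2&G1=0&0=0 G1=0(const) G2=NOT G2=NOT 0=1 -> 001
Cycle of length 2 starting at step 2 -> no fixed point

Answer: cycle 2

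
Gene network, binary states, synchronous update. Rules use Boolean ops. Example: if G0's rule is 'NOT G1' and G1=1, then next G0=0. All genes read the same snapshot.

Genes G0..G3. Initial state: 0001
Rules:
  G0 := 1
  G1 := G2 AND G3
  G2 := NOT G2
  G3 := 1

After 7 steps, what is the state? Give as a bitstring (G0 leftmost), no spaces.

Step 1: G0=1(const) G1=G2&G3=0&1=0 G2=NOT G2=NOT 0=1 G3=1(const) -> 1011
Step 2: G0=1(const) G1=G2&G3=1&1=1 G2=NOT G2=NOT 1=0 G3=1(const) -> 1101
Step 3: G0=1(const) G1=G2&G3=0&1=0 G2=NOT G2=NOT 0=1 G3=1(const) -> 1011
Step 4: G0=1(const) G1=G2&G3=1&1=1 G2=NOT G2=NOT 1=0 G3=1(const) -> 1101
Step 5: G0=1(const) G1=G2&G3=0&1=0 G2=NOT G2=NOT 0=1 G3=1(const) -> 1011
Step 6: G0=1(const) G1=G2&G3=1&1=1 G2=NOT G2=NOT 1=0 G3=1(const) -> 1101
Step 7: G0=1(const) G1=G2&G3=0&1=0 G2=NOT G2=NOT 0=1 G3=1(const) -> 1011

1011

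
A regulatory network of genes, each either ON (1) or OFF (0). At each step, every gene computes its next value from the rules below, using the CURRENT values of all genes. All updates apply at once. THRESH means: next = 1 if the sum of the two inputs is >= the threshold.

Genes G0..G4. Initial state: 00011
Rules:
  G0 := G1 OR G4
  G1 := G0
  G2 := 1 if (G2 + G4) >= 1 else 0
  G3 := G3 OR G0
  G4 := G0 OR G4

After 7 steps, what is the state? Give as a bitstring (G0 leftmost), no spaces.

Step 1: G0=G1|G4=0|1=1 G1=G0=0 G2=(0+1>=1)=1 G3=G3|G0=1|0=1 G4=G0|G4=0|1=1 -> 10111
Step 2: G0=G1|G4=0|1=1 G1=G0=1 G2=(1+1>=1)=1 G3=G3|G0=1|1=1 G4=G0|G4=1|1=1 -> 11111
Step 3: G0=G1|G4=1|1=1 G1=G0=1 G2=(1+1>=1)=1 G3=G3|G0=1|1=1 G4=G0|G4=1|1=1 -> 11111
Step 4: G0=G1|G4=1|1=1 G1=G0=1 G2=(1+1>=1)=1 G3=G3|G0=1|1=1 G4=G0|G4=1|1=1 -> 11111
Step 5: G0=G1|G4=1|1=1 G1=G0=1 G2=(1+1>=1)=1 G3=G3|G0=1|1=1 G4=G0|G4=1|1=1 -> 11111
Step 6: G0=G1|G4=1|1=1 G1=G0=1 G2=(1+1>=1)=1 G3=G3|G0=1|1=1 G4=G0|G4=1|1=1 -> 11111
Step 7: G0=G1|G4=1|1=1 G1=G0=1 G2=(1+1>=1)=1 G3=G3|G0=1|1=1 G4=G0|G4=1|1=1 -> 11111

11111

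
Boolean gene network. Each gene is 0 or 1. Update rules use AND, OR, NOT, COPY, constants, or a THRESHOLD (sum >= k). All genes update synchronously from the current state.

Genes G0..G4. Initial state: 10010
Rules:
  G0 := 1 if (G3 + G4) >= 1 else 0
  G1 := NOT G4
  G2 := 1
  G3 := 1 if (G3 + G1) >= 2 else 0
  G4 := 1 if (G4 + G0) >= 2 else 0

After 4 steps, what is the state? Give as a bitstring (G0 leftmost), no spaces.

Step 1: G0=(1+0>=1)=1 G1=NOT G4=NOT 0=1 G2=1(const) G3=(1+0>=2)=0 G4=(0+1>=2)=0 -> 11100
Step 2: G0=(0+0>=1)=0 G1=NOT G4=NOT 0=1 G2=1(const) G3=(0+1>=2)=0 G4=(0+1>=2)=0 -> 01100
Step 3: G0=(0+0>=1)=0 G1=NOT G4=NOT 0=1 G2=1(const) G3=(0+1>=2)=0 G4=(0+0>=2)=0 -> 01100
Step 4: G0=(0+0>=1)=0 G1=NOT G4=NOT 0=1 G2=1(const) G3=(0+1>=2)=0 G4=(0+0>=2)=0 -> 01100

01100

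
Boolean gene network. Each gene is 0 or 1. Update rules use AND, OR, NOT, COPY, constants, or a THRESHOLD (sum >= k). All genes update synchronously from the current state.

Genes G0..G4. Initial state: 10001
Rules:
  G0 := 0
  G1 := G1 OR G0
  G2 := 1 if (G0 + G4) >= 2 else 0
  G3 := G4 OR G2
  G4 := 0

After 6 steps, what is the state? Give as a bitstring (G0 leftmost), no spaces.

Step 1: G0=0(const) G1=G1|G0=0|1=1 G2=(1+1>=2)=1 G3=G4|G2=1|0=1 G4=0(const) -> 01110
Step 2: G0=0(const) G1=G1|G0=1|0=1 G2=(0+0>=2)=0 G3=G4|G2=0|1=1 G4=0(const) -> 01010
Step 3: G0=0(const) G1=G1|G0=1|0=1 G2=(0+0>=2)=0 G3=G4|G2=0|0=0 G4=0(const) -> 01000
Step 4: G0=0(const) G1=G1|G0=1|0=1 G2=(0+0>=2)=0 G3=G4|G2=0|0=0 G4=0(const) -> 01000
Step 5: G0=0(const) G1=G1|G0=1|0=1 G2=(0+0>=2)=0 G3=G4|G2=0|0=0 G4=0(const) -> 01000
Step 6: G0=0(const) G1=G1|G0=1|0=1 G2=(0+0>=2)=0 G3=G4|G2=0|0=0 G4=0(const) -> 01000

01000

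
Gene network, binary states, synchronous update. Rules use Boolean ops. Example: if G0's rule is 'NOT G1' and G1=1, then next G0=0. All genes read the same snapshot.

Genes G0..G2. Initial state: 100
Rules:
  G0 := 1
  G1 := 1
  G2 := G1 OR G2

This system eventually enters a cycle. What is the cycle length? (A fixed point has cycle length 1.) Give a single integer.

Step 0: 100
Step 1: G0=1(const) G1=1(const) G2=G1|G2=0|0=0 -> 110
Step 2: G0=1(const) G1=1(const) G2=G1|G2=1|0=1 -> 111
Step 3: G0=1(const) G1=1(const) G2=G1|G2=1|1=1 -> 111
State from step 3 equals state from step 2 -> cycle length 1

Answer: 1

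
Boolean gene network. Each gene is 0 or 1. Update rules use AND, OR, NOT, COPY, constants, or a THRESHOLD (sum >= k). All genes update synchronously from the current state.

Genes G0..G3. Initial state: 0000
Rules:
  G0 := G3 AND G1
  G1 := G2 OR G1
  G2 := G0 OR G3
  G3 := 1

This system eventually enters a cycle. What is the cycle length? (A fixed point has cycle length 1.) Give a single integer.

Step 0: 0000
Step 1: G0=G3&G1=0&0=0 G1=G2|G1=0|0=0 G2=G0|G3=0|0=0 G3=1(const) -> 0001
Step 2: G0=G3&G1=1&0=0 G1=G2|G1=0|0=0 G2=G0|G3=0|1=1 G3=1(const) -> 0011
Step 3: G0=G3&G1=1&0=0 G1=G2|G1=1|0=1 G2=G0|G3=0|1=1 G3=1(const) -> 0111
Step 4: G0=G3&G1=1&1=1 G1=G2|G1=1|1=1 G2=G0|G3=0|1=1 G3=1(const) -> 1111
Step 5: G0=G3&G1=1&1=1 G1=G2|G1=1|1=1 G2=G0|G3=1|1=1 G3=1(const) -> 1111
State from step 5 equals state from step 4 -> cycle length 1

Answer: 1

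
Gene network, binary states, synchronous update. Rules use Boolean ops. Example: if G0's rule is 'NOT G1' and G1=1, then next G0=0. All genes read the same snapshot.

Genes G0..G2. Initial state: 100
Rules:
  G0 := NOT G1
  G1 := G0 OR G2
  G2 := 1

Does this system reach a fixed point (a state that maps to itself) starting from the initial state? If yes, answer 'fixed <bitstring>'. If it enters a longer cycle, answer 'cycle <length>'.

Step 0: 100
Step 1: G0=NOT G1=NOT 0=1 G1=G0|G2=1|0=1 G2=1(const) -> 111
Step 2: G0=NOT G1=NOT 1=0 G1=G0|G2=1|1=1 G2=1(const) -> 011
Step 3: G0=NOT G1=NOT 1=0 G1=G0|G2=0|1=1 G2=1(const) -> 011
Fixed point reached at step 2: 011

Answer: fixed 011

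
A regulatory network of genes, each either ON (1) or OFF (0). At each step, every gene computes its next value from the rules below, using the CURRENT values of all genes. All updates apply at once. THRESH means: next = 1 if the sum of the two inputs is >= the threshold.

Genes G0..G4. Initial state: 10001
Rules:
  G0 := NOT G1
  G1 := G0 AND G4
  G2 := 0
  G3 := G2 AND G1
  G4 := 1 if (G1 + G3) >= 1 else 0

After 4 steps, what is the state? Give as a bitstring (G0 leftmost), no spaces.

Step 1: G0=NOT G1=NOT 0=1 G1=G0&G4=1&1=1 G2=0(const) G3=G2&G1=0&0=0 G4=(0+0>=1)=0 -> 11000
Step 2: G0=NOT G1=NOT 1=0 G1=G0&G4=1&0=0 G2=0(const) G3=G2&G1=0&1=0 G4=(1+0>=1)=1 -> 00001
Step 3: G0=NOT G1=NOT 0=1 G1=G0&G4=0&1=0 G2=0(const) G3=G2&G1=0&0=0 G4=(0+0>=1)=0 -> 10000
Step 4: G0=NOT G1=NOT 0=1 G1=G0&G4=1&0=0 G2=0(const) G3=G2&G1=0&0=0 G4=(0+0>=1)=0 -> 10000

10000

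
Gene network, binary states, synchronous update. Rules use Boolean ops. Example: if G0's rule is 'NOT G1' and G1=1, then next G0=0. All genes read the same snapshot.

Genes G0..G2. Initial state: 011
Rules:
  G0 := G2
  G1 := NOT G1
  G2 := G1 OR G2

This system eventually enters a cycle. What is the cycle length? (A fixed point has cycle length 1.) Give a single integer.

Answer: 2

Derivation:
Step 0: 011
Step 1: G0=G2=1 G1=NOT G1=NOT 1=0 G2=G1|G2=1|1=1 -> 101
Step 2: G0=G2=1 G1=NOT G1=NOT 0=1 G2=G1|G2=0|1=1 -> 111
Step 3: G0=G2=1 G1=NOT G1=NOT 1=0 G2=G1|G2=1|1=1 -> 101
State from step 3 equals state from step 1 -> cycle length 2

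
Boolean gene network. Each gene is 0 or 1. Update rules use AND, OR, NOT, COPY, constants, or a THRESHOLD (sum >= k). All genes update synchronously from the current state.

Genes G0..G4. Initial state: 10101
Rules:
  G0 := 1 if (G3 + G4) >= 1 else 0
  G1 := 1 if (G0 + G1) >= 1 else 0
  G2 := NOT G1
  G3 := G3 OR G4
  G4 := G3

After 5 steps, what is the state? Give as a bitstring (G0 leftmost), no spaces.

Step 1: G0=(0+1>=1)=1 G1=(1+0>=1)=1 G2=NOT G1=NOT 0=1 G3=G3|G4=0|1=1 G4=G3=0 -> 11110
Step 2: G0=(1+0>=1)=1 G1=(1+1>=1)=1 G2=NOT G1=NOT 1=0 G3=G3|G4=1|0=1 G4=G3=1 -> 11011
Step 3: G0=(1+1>=1)=1 G1=(1+1>=1)=1 G2=NOT G1=NOT 1=0 G3=G3|G4=1|1=1 G4=G3=1 -> 11011
Step 4: G0=(1+1>=1)=1 G1=(1+1>=1)=1 G2=NOT G1=NOT 1=0 G3=G3|G4=1|1=1 G4=G3=1 -> 11011
Step 5: G0=(1+1>=1)=1 G1=(1+1>=1)=1 G2=NOT G1=NOT 1=0 G3=G3|G4=1|1=1 G4=G3=1 -> 11011

11011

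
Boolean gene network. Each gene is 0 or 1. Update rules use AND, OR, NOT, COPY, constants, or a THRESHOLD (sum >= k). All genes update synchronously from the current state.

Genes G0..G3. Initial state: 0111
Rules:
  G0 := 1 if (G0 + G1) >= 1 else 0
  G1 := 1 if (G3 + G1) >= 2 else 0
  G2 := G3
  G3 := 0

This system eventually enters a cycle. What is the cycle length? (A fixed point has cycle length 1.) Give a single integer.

Step 0: 0111
Step 1: G0=(0+1>=1)=1 G1=(1+1>=2)=1 G2=G3=1 G3=0(const) -> 1110
Step 2: G0=(1+1>=1)=1 G1=(0+1>=2)=0 G2=G3=0 G3=0(const) -> 1000
Step 3: G0=(1+0>=1)=1 G1=(0+0>=2)=0 G2=G3=0 G3=0(const) -> 1000
State from step 3 equals state from step 2 -> cycle length 1

Answer: 1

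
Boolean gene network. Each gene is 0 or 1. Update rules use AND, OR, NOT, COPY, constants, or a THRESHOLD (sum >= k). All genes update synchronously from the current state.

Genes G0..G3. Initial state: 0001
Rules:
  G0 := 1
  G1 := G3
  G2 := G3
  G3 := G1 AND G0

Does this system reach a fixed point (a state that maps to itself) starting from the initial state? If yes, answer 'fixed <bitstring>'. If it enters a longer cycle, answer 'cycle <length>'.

Answer: cycle 2

Derivation:
Step 0: 0001
Step 1: G0=1(const) G1=G3=1 G2=G3=1 G3=G1&G0=0&0=0 -> 1110
Step 2: G0=1(const) G1=G3=0 G2=G3=0 G3=G1&G0=1&1=1 -> 1001
Step 3: G0=1(const) G1=G3=1 G2=G3=1 G3=G1&G0=0&1=0 -> 1110
Cycle of length 2 starting at step 1 -> no fixed point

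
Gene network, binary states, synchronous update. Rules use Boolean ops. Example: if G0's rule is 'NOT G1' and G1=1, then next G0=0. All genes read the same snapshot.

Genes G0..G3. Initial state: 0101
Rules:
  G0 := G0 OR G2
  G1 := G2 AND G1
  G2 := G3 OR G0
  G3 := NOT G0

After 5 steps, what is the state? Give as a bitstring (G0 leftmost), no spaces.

Step 1: G0=G0|G2=0|0=0 G1=G2&G1=0&1=0 G2=G3|G0=1|0=1 G3=NOT G0=NOT 0=1 -> 0011
Step 2: G0=G0|G2=0|1=1 G1=G2&G1=1&0=0 G2=G3|G0=1|0=1 G3=NOT G0=NOT 0=1 -> 1011
Step 3: G0=G0|G2=1|1=1 G1=G2&G1=1&0=0 G2=G3|G0=1|1=1 G3=NOT G0=NOT 1=0 -> 1010
Step 4: G0=G0|G2=1|1=1 G1=G2&G1=1&0=0 G2=G3|G0=0|1=1 G3=NOT G0=NOT 1=0 -> 1010
Step 5: G0=G0|G2=1|1=1 G1=G2&G1=1&0=0 G2=G3|G0=0|1=1 G3=NOT G0=NOT 1=0 -> 1010

1010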